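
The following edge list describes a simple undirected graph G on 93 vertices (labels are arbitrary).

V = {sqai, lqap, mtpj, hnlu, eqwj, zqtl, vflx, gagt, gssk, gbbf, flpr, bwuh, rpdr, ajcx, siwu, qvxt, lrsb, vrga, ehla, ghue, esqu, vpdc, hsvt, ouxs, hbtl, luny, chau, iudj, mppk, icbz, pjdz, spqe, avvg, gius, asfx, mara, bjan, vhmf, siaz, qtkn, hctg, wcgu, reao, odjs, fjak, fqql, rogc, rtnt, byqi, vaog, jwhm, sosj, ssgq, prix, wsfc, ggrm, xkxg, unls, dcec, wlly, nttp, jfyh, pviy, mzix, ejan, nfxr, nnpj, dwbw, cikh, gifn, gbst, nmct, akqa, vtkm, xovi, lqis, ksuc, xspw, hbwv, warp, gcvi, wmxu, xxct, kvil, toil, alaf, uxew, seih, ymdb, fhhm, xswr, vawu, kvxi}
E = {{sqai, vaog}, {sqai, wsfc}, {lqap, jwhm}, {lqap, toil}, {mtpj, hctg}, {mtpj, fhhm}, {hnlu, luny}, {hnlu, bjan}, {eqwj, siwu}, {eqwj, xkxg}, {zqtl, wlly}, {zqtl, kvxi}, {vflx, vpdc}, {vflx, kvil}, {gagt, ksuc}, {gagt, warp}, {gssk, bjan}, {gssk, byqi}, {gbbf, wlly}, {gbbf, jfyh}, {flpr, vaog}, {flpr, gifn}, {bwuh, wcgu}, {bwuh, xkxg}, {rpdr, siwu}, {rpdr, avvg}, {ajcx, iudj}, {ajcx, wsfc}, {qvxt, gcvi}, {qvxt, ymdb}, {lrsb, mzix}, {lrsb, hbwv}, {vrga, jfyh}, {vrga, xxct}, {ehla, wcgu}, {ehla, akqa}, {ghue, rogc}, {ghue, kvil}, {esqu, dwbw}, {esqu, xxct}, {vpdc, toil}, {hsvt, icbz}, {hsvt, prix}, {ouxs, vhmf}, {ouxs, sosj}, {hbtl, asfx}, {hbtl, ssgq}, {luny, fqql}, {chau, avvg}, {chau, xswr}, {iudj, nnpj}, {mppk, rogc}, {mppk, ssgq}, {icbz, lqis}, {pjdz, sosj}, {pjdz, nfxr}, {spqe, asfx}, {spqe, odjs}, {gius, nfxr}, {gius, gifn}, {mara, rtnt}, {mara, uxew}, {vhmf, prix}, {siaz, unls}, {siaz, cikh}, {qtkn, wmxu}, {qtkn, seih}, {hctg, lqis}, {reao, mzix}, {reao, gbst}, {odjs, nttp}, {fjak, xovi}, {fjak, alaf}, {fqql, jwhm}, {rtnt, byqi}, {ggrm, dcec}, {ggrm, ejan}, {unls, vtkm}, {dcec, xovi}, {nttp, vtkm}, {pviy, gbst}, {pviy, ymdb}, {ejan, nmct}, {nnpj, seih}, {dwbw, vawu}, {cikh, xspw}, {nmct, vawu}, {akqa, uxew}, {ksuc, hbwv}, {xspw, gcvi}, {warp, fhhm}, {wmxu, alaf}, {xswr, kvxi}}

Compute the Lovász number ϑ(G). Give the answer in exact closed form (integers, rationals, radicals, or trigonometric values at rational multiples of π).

93*cos(pi/93)/(cos(pi/93) + 1)

deg(hnlu) = 2; N(hnlu) = {luny, bjan}.
Vertex spqe has 2 neighbors: asfx, odjs.
N(jwhm) = {lqap, fqql}, |N(jwhm)| = 2.
N(siaz) = {unls, cikh}, |N(siaz)| = 2.
2-regular, N=93; connected 2-regular on 93 ⇒ C_{93}.
spec(A) ≈ [2.0, 1.995, 1.982, 1.959, 1.927, 1.887, 1.838, 1.78, 1.715, 1.642, 1.561, 1.473, 1.378, 1.277, 1.17, 1.058, 0.941, 0.82, 0.695, 0.566, 0.436, 0.303, 0.169, 0.034, -0.101, -0.236, -0.369, -0.501, -0.631, -0.758, -0.881, -1.0, -1.115, -1.224, -1.328, -1.426, -1.518, -1.602, -1.679, -1.749, -1.81, -1.864, -1.908, -1.944, -1.972, -1.99, -1.999] (distinct, 3 d.p.).
λ_max=2, λ_min=-2*cos(pi/93); ϑ = −93·λ_min/(λ_max−λ_min) = 93*cos(pi/93)/(cos(pi/93) + 1).
≈ 46.4867 (to 4 d.p.).
Sandwich: α(G)=46 ≤ ϑ(G)=93*cos(pi/93)/(cos(pi/93) + 1) ≤ χ(Ḡ)=47 (both strict).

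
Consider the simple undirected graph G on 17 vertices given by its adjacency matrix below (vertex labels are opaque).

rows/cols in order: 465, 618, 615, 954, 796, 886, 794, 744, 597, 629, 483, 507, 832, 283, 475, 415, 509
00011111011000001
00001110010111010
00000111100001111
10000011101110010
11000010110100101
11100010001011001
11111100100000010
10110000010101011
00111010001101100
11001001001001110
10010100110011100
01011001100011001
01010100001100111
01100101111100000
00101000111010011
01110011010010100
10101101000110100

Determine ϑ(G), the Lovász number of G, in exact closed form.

sqrt(17)

Vertex 615 has 8 neighbors: 886, 794, 744, 597, 283, 475, 415, 509.
N(465) = {954, 796, 886, 794, 744, 629, 483, 509}, |N(465)| = 8.
Vertex 483 has 8 neighbors: 465, 954, 886, 597, 629, 832, 283, 475.
Vertex 954 has 8 neighbors: 465, 794, 744, 597, 483, 507, 832, 415.
Every vertex has degree 8 (N=17); SR(17,8,3,4) — a Paley graph.
Distinct eigenvalues (to 5 d.p.): [8.0, 1.56155, -2.56155].
With N=17: ϑ(G) = 17·(-(-sqrt(17)/2 - 1/2))/(8−(-sqrt(17)/2 - 1/2)) = sqrt(17).
= 4.12310563… (decimal).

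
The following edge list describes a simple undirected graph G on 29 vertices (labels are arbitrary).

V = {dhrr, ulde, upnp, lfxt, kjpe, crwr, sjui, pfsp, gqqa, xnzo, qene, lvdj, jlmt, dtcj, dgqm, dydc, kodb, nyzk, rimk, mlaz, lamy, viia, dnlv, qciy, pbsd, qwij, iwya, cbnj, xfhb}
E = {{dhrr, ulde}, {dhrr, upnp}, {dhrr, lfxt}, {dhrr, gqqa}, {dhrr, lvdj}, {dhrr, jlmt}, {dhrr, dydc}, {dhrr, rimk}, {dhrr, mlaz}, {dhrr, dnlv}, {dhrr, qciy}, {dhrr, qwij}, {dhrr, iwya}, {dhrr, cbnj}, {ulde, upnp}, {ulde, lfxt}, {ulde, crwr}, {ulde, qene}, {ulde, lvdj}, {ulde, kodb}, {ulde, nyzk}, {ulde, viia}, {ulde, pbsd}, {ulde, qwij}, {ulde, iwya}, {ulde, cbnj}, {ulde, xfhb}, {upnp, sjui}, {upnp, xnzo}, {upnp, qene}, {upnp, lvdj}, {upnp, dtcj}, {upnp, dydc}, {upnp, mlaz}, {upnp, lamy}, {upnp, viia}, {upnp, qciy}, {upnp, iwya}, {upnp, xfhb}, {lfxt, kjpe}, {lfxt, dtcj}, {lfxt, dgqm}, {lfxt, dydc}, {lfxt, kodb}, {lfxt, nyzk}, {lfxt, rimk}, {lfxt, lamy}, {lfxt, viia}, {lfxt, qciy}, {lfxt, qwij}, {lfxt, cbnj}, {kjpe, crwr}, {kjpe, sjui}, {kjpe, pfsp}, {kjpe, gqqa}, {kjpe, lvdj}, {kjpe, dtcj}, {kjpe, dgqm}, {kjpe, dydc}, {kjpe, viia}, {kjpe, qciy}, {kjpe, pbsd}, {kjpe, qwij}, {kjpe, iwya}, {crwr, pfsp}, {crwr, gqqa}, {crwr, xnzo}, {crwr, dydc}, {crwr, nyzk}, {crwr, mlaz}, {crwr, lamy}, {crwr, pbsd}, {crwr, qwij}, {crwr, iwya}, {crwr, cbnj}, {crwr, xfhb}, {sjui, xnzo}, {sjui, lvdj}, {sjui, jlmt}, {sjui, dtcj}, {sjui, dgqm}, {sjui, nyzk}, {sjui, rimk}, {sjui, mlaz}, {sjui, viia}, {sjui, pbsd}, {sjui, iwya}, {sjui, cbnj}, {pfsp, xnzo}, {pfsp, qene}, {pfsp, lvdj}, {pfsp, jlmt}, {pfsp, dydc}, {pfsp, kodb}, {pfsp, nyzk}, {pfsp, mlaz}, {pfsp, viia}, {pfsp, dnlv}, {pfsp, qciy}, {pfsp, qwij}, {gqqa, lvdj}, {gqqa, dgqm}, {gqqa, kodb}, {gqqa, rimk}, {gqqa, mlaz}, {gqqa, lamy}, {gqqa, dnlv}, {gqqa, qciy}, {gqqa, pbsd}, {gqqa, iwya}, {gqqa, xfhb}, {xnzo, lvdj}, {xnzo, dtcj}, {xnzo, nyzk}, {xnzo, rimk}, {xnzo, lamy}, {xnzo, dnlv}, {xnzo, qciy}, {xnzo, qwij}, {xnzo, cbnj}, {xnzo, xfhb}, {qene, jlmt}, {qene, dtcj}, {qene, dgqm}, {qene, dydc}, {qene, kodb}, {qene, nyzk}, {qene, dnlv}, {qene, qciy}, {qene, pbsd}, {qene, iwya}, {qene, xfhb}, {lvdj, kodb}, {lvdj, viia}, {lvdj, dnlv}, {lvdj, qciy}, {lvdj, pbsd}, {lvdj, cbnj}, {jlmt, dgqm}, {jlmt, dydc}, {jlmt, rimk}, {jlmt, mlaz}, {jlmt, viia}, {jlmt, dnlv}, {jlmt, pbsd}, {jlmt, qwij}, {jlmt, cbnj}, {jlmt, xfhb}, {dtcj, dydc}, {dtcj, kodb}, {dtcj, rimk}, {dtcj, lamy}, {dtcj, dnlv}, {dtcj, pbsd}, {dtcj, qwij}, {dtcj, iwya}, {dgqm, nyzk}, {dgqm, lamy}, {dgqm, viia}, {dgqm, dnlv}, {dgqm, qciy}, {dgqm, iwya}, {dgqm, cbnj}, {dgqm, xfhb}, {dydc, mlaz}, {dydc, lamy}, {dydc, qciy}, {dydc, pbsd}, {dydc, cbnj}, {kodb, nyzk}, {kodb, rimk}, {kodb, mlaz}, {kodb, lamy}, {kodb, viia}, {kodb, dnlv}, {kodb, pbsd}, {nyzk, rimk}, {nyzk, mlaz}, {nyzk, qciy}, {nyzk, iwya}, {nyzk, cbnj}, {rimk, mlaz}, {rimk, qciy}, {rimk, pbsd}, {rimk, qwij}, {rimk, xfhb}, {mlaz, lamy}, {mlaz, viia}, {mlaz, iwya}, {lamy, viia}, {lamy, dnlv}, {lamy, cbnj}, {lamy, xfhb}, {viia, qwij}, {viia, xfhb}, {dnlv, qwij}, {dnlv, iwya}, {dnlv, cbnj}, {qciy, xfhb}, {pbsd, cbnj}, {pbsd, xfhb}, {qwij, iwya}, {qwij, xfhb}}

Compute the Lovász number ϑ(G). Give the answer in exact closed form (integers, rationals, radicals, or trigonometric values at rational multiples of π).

N(pfsp) = {kjpe, crwr, xnzo, qene, lvdj, jlmt, dydc, kodb, nyzk, mlaz, viia, dnlv, qciy, qwij}, |N(pfsp)| = 14.
N(dnlv) = {dhrr, pfsp, gqqa, xnzo, qene, lvdj, jlmt, dtcj, dgqm, kodb, lamy, qwij, iwya, cbnj}, |N(dnlv)| = 14.
deg(pbsd) = 14; N(pbsd) = {ulde, kjpe, crwr, sjui, gqqa, qene, lvdj, jlmt, dtcj, dydc, kodb, rimk, cbnj, xfhb}.
deg(dgqm) = 14; N(dgqm) = {lfxt, kjpe, sjui, gqqa, qene, jlmt, nyzk, lamy, viia, dnlv, qciy, iwya, cbnj, xfhb}.
deg(v) = 14 for all v (|V|=29); Paley(29): SR with (k,λ,μ)=(14,6,7).
A has 3 distinct eigenvalues ≈ [14.0, 2.193, -3.193].
ϑ = −N·λ_min/(λ_max−λ_min) = −29·(-sqrt(29)/2 - 1/2)/(14−(-sqrt(29)/2 - 1/2)) = sqrt(29).
ϑ(G) ≈ 5.385164807.

sqrt(29)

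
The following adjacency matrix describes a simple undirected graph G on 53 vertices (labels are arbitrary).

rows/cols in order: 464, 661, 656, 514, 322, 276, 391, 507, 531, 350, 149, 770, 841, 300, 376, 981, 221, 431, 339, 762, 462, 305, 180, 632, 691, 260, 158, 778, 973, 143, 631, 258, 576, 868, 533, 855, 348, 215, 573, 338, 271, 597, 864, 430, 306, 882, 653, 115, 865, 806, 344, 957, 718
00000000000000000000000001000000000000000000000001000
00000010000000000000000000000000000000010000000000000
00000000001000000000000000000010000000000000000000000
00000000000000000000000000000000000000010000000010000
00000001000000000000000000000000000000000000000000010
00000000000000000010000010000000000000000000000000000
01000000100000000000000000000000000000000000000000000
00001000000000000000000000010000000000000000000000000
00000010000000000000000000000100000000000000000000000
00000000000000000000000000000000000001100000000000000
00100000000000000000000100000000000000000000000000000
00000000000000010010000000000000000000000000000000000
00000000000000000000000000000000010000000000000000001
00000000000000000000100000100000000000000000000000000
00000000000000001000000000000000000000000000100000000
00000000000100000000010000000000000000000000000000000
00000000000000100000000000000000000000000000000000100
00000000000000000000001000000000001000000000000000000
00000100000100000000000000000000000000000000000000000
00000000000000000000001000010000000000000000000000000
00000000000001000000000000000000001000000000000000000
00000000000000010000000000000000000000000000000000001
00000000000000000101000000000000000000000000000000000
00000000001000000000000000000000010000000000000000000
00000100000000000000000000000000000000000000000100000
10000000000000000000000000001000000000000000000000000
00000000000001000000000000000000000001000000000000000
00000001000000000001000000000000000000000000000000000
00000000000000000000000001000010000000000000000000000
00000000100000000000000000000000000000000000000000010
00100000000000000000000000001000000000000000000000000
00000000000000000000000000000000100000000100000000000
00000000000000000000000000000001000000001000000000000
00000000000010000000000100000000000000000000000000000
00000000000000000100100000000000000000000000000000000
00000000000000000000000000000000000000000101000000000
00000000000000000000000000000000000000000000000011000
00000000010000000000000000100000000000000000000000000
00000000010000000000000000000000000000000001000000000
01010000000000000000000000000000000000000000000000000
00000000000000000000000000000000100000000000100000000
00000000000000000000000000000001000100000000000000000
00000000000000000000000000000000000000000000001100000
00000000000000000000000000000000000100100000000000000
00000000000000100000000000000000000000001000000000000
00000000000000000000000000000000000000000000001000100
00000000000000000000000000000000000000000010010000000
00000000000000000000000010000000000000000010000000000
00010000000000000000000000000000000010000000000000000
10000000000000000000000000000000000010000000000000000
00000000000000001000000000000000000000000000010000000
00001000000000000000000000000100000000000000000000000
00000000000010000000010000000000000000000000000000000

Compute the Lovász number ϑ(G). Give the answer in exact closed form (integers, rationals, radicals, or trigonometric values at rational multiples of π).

N(864) = {653, 115}, |N(864)| = 2.
Vertex 271 has 2 neighbors: 576, 306.
deg(855) = 2; N(855) = {597, 430}.
Vertex 350 has 2 neighbors: 215, 573.
deg(v) = 2 for all v (|V|=53); a single 53-cycle (edge-transitive).
Distinct eigenvalues (to 5 d.p.): [2.0, 1.98596, 1.94405, 1.87484, 1.77931, 1.65881, 1.51502, 1.34997, 1.16596, 0.96558, 0.75166, 0.52717, 0.29529, 0.05927, -0.17759, -0.41196, -0.64054, -0.86013, -1.06765, -1.26018, -1.43501, -1.58971, -1.72209, -1.83029, -1.9128, -1.96846, -1.99649].
ϑ = −N·λ_min/(λ_max−λ_min) = −53·(-2*cos(pi/53))/(2−(-2*cos(pi/53))) = 53*cos(pi/53)/(cos(pi/53) + 1).
ϑ(G) ≈ 26.47670899.
α=26, χ(Ḡ)=27; ϑ=53*cos(pi/53)/(cos(pi/53) + 1) lies between (both strict).

53*cos(pi/53)/(cos(pi/53) + 1)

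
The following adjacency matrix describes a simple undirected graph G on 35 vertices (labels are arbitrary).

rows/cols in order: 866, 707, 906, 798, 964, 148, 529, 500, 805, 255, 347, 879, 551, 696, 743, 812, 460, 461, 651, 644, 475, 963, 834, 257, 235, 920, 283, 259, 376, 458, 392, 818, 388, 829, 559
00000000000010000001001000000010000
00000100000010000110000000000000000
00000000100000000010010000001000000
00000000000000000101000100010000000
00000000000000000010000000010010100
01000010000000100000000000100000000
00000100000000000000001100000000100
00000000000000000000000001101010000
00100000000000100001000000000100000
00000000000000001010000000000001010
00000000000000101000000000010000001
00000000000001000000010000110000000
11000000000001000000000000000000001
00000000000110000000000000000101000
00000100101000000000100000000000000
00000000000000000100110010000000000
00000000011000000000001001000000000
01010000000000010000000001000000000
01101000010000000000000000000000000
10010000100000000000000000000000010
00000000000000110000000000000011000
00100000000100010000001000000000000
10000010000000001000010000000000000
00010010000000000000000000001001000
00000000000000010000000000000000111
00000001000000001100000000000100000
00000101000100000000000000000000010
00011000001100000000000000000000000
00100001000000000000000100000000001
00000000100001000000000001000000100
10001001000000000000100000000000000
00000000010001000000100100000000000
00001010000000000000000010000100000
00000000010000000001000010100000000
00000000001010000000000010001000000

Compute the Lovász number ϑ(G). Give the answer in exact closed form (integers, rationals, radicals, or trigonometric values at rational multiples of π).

15

deg(559) = 4; N(559) = {347, 551, 235, 376}.
deg(879) = 4; N(879) = {696, 963, 283, 259}.
deg(651) = 4; N(651) = {707, 906, 964, 255}.
N(963) = {906, 879, 812, 834}, |N(963)| = 4.
G on 35 vertices is 4-regular; Kneser K(7,3) on C(7,3)=35 vertices.
spec(A) ≈ [4.0, 2.0, -1.0, -3.0] (distinct, 3 d.p.).
λ_max=4, λ_min=-3; ϑ = −35·λ_min/(λ_max−λ_min) = 15.
≈ 15.00000000 (to 8 d.p.).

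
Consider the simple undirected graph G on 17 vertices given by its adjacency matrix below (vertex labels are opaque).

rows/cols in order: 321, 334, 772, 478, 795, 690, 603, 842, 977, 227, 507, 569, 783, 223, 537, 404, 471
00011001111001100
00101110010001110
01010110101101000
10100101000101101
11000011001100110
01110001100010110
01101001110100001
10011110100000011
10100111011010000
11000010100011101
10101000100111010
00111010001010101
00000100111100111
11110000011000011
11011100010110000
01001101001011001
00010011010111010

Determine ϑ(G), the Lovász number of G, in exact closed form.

Vertex 471 has 8 neighbors: 478, 603, 842, 227, 569, 783, 223, 404.
Vertex 842 has 8 neighbors: 321, 478, 795, 690, 603, 977, 404, 471.
Vertex 321 has 8 neighbors: 478, 795, 842, 977, 227, 507, 223, 537.
N(783) = {690, 977, 227, 507, 569, 537, 404, 471}, |N(783)| = 8.
17-vertex 8-regular graph: strongly regular (17,8,3,4).
Distinct eigenvalues (to 6 d.p.): [8.0, 1.561553, -2.561553].
λ_max=8, λ_min=-sqrt(17)/2 - 1/2; ϑ = −17·λ_min/(λ_max−λ_min) = sqrt(17).
ϑ(G) ≈ 4.12310563.

sqrt(17)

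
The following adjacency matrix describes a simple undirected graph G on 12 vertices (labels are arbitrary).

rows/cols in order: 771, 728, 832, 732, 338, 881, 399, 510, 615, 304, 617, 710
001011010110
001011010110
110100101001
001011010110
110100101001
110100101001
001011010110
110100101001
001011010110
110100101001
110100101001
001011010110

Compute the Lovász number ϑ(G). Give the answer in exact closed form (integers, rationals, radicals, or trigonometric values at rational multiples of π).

N(728) = {832, 338, 881, 510, 304, 617}, |N(728)| = 6.
Vertex 732 has 6 neighbors: 832, 338, 881, 510, 304, 617.
deg(771) = 6; N(771) = {832, 338, 881, 510, 304, 617}.
Vertex 510 has 6 neighbors: 771, 728, 732, 399, 615, 710.
G = K_{6,6}: α = 6 = χ(Ḡ), so ϑ = 6.
Numerically 6.000000.
Lovász sandwich 6 ≤ 6 ≤ 6: collapsed.

6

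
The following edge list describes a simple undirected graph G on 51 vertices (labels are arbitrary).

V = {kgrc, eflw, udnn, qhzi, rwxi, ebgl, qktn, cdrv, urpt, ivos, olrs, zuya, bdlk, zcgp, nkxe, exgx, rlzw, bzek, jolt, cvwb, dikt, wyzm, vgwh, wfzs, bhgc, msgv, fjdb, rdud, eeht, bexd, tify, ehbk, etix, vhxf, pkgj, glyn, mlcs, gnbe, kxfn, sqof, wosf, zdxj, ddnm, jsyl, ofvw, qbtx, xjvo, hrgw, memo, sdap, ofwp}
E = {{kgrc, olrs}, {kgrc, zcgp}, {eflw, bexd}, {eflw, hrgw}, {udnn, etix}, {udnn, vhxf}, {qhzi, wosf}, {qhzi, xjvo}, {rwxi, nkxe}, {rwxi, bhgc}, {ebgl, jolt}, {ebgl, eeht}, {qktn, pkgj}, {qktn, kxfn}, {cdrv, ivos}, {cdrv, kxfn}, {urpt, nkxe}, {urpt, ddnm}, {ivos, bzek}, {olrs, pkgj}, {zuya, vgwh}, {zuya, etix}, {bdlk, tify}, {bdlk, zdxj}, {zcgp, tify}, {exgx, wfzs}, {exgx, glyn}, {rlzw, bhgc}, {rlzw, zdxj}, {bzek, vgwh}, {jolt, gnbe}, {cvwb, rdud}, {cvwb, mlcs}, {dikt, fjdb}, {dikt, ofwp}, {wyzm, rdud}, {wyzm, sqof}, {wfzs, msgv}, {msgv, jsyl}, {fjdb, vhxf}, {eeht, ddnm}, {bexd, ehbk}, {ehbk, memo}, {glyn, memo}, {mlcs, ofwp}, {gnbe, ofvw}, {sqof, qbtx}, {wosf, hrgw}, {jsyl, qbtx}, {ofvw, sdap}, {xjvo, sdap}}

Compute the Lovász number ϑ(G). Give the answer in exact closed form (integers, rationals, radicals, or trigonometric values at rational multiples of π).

N(wyzm) = {rdud, sqof}, |N(wyzm)| = 2.
deg(mlcs) = 2; N(mlcs) = {cvwb, ofwp}.
Vertex bzek has 2 neighbors: ivos, vgwh.
Vertex pkgj has 2 neighbors: qktn, olrs.
Every vertex has degree 2 (N=51); connected 2-regular on 51 ⇒ C_{51}.
The 26 distinct eigenvalues: [2.0, 1.9848, 1.9396, 1.8649, 1.762, 1.6324, 1.478, 1.3012, 1.1047, 0.8915, 0.6647, 0.4279, 0.1845, -0.0616, -0.3068, -0.5473, -0.7796, -1.0, -1.2053, -1.3923, -1.5582, -1.7004, -1.8169, -1.9059, -1.9659, -1.9962].
−51·(-2*cos(pi/51)) / ((2)−(-2*cos(pi/51))) = 51*cos(pi/51)/(cos(pi/51) + 1) = ϑ(G).
Numerically 25.47579.
Sandwich: α(G)=25 ≤ ϑ(G)=51*cos(pi/51)/(cos(pi/51) + 1) ≤ χ(Ḡ)=26 (both strict).

51*cos(pi/51)/(cos(pi/51) + 1)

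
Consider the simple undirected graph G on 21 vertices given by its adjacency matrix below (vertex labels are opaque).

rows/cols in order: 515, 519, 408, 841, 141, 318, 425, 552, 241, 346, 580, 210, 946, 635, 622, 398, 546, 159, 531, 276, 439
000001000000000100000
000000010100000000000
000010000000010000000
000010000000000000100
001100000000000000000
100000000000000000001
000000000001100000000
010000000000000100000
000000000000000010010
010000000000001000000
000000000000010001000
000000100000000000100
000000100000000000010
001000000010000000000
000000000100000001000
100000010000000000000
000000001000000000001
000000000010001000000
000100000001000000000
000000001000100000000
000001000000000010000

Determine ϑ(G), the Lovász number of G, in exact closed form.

21*cos(pi/21)/(cos(pi/21) + 1)

deg(546) = 2; N(546) = {241, 439}.
Vertex 515 has 2 neighbors: 318, 398.
Vertex 159 has 2 neighbors: 580, 622.
N(439) = {318, 546}, |N(439)| = 2.
21-vertex 2-regular graph: a single 21-cycle (edge-transitive).
Distinct eigenvalues (to 4 d.p.): [2.0, 1.9111, 1.6525, 1.247, 0.7307, 0.1495, -0.445, -1.0, -1.4661, -1.8019, -1.9777].
ϑ = −N·λ_min/(λ_max−λ_min) = −21·(-2*cos(pi/21))/(2−(-2*cos(pi/21))) = 21*cos(pi/21)/(cos(pi/21) + 1).
= 10.44103… (decimal).
α=10, χ(Ḡ)=11; ϑ=21*cos(pi/21)/(cos(pi/21) + 1) lies between (both strict).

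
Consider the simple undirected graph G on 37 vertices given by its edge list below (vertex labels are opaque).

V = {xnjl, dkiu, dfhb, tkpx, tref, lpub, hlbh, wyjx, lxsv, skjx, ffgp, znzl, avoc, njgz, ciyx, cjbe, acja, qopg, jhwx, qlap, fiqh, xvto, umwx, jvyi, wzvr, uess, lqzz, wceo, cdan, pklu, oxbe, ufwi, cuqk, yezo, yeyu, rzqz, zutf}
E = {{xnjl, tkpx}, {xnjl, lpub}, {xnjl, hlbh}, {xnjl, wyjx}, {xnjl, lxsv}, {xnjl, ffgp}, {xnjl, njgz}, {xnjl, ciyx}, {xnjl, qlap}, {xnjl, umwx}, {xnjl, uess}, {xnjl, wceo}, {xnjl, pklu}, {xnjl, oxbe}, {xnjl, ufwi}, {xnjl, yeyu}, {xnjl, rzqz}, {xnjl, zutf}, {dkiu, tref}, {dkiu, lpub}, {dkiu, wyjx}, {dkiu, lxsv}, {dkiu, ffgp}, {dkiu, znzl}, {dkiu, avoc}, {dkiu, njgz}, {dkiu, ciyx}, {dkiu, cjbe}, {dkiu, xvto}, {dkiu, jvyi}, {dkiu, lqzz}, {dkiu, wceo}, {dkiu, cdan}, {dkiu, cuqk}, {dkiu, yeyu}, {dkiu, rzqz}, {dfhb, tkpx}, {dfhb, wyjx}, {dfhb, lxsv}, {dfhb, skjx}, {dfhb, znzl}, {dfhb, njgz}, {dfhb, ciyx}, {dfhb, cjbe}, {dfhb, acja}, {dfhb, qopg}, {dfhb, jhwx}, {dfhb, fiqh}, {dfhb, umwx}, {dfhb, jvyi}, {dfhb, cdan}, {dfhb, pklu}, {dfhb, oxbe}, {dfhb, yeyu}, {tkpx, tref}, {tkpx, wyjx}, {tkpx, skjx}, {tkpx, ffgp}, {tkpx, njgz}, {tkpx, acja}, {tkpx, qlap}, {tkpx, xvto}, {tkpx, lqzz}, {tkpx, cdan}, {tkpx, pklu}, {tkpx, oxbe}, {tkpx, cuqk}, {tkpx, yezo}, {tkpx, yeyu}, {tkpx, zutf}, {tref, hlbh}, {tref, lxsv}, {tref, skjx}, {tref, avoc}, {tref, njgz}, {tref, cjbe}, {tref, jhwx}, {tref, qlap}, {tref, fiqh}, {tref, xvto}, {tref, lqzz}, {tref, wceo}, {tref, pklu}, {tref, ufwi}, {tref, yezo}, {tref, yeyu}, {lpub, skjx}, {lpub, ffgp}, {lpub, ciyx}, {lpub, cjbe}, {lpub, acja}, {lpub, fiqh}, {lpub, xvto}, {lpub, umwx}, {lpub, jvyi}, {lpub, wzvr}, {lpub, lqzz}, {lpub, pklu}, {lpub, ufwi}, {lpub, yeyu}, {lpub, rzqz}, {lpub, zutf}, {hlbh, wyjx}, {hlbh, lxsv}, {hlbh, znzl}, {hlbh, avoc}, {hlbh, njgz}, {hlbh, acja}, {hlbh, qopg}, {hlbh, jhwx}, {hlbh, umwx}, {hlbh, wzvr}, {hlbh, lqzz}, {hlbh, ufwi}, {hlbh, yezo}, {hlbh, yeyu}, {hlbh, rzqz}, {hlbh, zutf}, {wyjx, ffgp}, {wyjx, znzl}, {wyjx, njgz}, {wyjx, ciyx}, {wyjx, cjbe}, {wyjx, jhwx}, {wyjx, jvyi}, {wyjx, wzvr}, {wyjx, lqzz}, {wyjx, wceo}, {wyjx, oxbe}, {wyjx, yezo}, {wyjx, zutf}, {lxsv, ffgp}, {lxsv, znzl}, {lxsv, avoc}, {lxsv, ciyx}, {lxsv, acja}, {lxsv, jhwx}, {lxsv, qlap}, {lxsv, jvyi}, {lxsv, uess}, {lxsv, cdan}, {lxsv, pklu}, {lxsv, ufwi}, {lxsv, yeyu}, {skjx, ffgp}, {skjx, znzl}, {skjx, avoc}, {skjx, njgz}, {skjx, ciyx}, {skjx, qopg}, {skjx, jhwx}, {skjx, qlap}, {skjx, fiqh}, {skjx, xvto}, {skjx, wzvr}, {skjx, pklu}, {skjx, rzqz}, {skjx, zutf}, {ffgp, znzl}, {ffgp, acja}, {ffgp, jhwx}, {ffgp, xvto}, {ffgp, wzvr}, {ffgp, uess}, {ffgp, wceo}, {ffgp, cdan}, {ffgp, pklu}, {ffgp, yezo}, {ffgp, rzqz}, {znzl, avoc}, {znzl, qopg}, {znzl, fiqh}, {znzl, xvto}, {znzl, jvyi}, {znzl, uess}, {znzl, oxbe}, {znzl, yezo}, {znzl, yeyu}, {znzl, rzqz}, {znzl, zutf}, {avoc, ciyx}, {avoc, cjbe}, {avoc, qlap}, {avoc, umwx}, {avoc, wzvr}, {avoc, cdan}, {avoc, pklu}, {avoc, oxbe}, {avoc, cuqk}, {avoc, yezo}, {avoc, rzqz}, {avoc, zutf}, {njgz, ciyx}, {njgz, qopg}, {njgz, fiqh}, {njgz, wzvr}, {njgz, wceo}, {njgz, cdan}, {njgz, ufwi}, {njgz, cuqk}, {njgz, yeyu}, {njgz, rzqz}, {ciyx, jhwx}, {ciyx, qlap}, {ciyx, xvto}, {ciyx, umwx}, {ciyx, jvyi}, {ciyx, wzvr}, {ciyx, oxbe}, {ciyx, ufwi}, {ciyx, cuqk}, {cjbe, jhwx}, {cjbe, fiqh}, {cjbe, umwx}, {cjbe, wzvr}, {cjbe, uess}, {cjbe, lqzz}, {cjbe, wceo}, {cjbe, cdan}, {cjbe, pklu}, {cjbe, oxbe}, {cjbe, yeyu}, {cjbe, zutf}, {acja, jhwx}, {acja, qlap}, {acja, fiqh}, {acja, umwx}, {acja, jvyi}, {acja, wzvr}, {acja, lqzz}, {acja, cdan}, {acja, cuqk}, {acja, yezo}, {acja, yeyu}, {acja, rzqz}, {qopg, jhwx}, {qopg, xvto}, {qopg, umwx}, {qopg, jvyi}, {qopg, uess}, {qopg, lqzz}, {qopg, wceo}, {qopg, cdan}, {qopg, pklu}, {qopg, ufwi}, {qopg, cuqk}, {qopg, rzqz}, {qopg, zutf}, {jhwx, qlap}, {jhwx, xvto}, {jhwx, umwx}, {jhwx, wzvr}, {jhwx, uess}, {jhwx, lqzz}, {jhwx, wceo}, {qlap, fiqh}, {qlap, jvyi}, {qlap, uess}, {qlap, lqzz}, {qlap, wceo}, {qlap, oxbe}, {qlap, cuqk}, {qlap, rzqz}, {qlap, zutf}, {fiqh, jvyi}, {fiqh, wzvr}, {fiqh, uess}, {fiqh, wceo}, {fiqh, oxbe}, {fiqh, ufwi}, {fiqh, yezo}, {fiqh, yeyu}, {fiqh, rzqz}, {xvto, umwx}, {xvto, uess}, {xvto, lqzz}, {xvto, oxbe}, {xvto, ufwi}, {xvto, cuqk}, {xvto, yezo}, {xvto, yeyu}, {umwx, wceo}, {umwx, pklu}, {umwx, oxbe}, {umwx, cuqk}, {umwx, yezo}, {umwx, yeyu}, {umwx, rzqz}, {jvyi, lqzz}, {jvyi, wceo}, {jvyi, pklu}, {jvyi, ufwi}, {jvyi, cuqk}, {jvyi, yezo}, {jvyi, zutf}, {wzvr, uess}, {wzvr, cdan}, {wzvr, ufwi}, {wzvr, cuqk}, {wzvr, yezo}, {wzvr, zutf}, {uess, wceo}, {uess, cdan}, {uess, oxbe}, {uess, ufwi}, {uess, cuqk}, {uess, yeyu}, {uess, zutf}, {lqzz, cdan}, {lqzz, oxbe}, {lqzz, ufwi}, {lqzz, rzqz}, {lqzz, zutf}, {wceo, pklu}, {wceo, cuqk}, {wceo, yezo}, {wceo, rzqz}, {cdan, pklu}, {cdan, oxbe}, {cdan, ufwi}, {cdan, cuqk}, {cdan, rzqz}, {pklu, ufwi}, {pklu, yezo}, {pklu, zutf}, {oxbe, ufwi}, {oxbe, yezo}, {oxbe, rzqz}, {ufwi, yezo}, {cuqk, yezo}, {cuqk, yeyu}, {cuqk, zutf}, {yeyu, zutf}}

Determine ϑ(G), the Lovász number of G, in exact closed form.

Vertex tkpx has 18 neighbors: xnjl, dfhb, tref, wyjx, skjx, ffgp, njgz, acja, qlap, xvto, lqzz, cdan, pklu, oxbe, cuqk, yezo, yeyu, zutf.
Vertex avoc has 18 neighbors: dkiu, tref, hlbh, lxsv, skjx, znzl, ciyx, cjbe, qlap, umwx, wzvr, cdan, pklu, oxbe, cuqk, yezo, rzqz, zutf.
Vertex jvyi has 18 neighbors: dkiu, dfhb, lpub, wyjx, lxsv, znzl, ciyx, acja, qopg, qlap, fiqh, lqzz, wceo, pklu, ufwi, cuqk, yezo, zutf.
Vertex yeyu has 18 neighbors: xnjl, dkiu, dfhb, tkpx, tref, lpub, hlbh, lxsv, znzl, njgz, cjbe, acja, fiqh, xvto, umwx, uess, cuqk, zutf.
37-vertex 18-regular graph: strongly regular (37,18,8,9).
spec(A) ≈ [18.0, 2.541, -3.541] (distinct, 3 d.p.).
−37·(-sqrt(37)/2 - 1/2) / ((18)−(-sqrt(37)/2 - 1/2)) = sqrt(37) = ϑ(G).
ϑ(G) ≈ 6.08276253.

sqrt(37)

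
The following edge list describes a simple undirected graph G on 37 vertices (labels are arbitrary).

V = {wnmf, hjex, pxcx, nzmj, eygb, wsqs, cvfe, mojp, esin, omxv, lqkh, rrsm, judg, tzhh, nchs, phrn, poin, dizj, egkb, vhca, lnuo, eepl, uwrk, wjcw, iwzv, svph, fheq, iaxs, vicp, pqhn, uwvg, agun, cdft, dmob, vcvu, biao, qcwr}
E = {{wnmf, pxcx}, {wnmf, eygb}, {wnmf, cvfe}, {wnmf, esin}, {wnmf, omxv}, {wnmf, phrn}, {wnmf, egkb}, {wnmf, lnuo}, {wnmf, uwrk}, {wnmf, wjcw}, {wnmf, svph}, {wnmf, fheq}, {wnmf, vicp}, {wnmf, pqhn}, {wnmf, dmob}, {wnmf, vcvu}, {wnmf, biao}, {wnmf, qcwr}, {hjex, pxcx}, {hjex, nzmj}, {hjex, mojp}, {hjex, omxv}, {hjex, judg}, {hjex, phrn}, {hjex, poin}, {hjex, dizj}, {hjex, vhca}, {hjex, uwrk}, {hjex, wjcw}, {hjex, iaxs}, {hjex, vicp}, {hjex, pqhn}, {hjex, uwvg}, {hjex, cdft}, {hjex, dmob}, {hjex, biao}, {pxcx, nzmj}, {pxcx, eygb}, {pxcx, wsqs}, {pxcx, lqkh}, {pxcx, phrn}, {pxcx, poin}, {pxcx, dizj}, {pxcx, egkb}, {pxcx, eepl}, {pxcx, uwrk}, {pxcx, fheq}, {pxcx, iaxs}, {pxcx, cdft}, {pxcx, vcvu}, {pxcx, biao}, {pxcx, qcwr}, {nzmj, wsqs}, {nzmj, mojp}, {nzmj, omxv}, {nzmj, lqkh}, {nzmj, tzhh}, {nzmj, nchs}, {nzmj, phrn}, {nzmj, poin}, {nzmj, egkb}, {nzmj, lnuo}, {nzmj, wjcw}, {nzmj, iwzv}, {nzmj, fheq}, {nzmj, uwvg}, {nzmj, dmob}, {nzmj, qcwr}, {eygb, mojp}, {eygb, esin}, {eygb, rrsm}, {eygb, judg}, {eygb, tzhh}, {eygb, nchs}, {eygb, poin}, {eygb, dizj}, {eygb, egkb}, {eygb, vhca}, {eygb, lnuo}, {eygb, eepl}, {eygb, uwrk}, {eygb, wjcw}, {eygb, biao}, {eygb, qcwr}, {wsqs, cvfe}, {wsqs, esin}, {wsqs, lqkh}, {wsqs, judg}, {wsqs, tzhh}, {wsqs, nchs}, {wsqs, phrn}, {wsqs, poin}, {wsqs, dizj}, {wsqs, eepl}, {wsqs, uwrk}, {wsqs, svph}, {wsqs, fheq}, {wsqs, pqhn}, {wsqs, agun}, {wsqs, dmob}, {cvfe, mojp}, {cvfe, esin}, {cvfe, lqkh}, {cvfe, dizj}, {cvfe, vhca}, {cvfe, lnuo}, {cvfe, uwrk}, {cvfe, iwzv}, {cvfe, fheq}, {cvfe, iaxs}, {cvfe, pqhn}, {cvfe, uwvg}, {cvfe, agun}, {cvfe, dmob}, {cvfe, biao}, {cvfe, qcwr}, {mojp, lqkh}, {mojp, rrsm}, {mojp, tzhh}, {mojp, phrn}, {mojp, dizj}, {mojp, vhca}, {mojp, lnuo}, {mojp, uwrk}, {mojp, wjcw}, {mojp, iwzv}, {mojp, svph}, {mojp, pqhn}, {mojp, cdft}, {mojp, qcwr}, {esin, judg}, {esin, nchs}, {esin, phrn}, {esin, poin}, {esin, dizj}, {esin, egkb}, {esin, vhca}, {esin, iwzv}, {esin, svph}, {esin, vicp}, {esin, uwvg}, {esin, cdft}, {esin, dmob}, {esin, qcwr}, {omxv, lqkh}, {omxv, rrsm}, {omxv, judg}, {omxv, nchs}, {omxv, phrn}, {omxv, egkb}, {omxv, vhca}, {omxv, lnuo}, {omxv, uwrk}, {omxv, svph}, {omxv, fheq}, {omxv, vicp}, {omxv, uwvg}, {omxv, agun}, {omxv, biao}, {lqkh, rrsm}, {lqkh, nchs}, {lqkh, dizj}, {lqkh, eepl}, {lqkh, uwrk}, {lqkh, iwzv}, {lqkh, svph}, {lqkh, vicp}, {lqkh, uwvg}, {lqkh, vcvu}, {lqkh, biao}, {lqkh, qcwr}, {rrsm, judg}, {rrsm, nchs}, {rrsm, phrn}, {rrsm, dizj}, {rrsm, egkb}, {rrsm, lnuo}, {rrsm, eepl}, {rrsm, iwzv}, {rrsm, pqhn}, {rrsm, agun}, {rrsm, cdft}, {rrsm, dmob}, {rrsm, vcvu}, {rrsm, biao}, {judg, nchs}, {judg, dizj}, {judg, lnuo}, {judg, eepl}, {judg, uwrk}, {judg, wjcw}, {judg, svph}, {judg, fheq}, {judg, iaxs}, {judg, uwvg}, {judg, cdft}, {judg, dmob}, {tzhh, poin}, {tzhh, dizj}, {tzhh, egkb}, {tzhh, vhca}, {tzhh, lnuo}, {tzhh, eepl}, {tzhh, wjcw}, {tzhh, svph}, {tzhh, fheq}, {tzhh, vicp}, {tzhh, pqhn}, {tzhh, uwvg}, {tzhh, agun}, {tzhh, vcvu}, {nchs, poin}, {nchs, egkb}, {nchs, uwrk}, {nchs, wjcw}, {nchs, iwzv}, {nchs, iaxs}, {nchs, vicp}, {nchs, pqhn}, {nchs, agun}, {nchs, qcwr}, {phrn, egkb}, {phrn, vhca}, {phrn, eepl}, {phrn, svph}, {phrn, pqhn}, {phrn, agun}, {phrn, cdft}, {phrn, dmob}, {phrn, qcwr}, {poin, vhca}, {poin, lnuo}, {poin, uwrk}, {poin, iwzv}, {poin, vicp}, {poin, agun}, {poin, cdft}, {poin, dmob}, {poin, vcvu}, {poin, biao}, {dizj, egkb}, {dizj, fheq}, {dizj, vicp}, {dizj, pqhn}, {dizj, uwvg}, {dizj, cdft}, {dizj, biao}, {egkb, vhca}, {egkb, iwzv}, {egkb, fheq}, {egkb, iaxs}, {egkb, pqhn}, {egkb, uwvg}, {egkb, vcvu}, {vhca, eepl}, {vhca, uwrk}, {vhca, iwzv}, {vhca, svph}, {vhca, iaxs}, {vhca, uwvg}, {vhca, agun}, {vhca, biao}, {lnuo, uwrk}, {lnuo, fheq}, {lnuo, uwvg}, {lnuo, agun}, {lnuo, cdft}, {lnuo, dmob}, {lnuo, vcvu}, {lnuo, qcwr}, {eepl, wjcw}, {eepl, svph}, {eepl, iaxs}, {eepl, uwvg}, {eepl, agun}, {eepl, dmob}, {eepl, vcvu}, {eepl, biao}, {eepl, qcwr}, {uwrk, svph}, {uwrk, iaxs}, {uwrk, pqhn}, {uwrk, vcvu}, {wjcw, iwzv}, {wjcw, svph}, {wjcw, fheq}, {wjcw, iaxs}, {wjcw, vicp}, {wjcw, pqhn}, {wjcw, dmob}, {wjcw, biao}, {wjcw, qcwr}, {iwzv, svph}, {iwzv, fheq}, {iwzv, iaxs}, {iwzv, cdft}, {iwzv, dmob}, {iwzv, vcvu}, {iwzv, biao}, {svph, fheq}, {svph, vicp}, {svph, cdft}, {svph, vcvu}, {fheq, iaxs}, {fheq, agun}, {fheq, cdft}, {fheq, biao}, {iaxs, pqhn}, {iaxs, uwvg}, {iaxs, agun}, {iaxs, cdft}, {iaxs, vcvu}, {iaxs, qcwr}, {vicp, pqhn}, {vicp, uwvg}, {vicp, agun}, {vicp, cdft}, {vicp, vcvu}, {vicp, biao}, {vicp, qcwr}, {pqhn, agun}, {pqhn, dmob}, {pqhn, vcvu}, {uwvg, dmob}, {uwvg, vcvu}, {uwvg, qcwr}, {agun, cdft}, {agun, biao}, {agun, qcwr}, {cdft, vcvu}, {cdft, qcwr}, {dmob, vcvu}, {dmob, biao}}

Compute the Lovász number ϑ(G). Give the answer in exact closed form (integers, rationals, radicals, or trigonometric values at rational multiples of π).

Vertex agun has 18 neighbors: wsqs, cvfe, omxv, rrsm, tzhh, nchs, phrn, poin, vhca, lnuo, eepl, fheq, iaxs, vicp, pqhn, cdft, biao, qcwr.
N(esin) = {wnmf, eygb, wsqs, cvfe, judg, nchs, phrn, poin, dizj, egkb, vhca, iwzv, svph, vicp, uwvg, cdft, dmob, qcwr}, |N(esin)| = 18.
Vertex pqhn has 18 neighbors: wnmf, hjex, wsqs, cvfe, mojp, rrsm, tzhh, nchs, phrn, dizj, egkb, uwrk, wjcw, iaxs, vicp, agun, dmob, vcvu.
Vertex eygb has 18 neighbors: wnmf, pxcx, mojp, esin, rrsm, judg, tzhh, nchs, poin, dizj, egkb, vhca, lnuo, eepl, uwrk, wjcw, biao, qcwr.
G on 37 vertices is 18-regular; strongly regular (37,18,8,9).
The 3 distinct eigenvalues: [18.0, 2.541, -3.541].
λ_max=18, λ_min=-sqrt(37)/2 - 1/2; ϑ = −37·λ_min/(λ_max−λ_min) = sqrt(37).
≈ 6.082763 (to 6 d.p.).

sqrt(37)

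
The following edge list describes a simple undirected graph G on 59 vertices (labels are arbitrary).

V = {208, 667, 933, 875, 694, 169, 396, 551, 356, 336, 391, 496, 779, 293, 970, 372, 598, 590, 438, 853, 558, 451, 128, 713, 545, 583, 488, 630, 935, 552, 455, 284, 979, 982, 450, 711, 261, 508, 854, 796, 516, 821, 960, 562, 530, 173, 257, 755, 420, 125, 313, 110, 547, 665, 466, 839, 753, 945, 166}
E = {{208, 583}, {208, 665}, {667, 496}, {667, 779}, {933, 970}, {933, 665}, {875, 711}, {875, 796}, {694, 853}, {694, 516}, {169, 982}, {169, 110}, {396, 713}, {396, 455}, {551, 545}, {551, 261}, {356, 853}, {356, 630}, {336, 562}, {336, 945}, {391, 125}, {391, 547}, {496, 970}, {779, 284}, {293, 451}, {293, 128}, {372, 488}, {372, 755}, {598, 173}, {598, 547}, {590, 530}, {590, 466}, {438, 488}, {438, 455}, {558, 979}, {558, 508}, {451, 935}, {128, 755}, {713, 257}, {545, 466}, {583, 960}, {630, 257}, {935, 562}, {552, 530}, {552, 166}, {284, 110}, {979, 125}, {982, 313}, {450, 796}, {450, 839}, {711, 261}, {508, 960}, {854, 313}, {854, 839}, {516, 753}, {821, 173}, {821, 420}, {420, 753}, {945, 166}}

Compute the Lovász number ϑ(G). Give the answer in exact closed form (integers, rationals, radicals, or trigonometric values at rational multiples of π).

59*cos(pi/59)/(cos(pi/59) + 1)

deg(558) = 2; N(558) = {979, 508}.
Vertex 356 has 2 neighbors: 853, 630.
Vertex 166 has 2 neighbors: 552, 945.
N(551) = {545, 261}, |N(551)| = 2.
Every vertex has degree 2 (N=59); connected 2-regular on 59 ⇒ C_{59}.
spec(A) ≈ [2.0, 1.98867, 1.95481, 1.8988, 1.82127, 1.72311, 1.60542, 1.46955, 1.31702, 1.14957, 0.9691, 0.77765, 0.57738, 0.37058, 0.15957, -0.05324, -0.26545, -0.47465, -0.67848, -0.87461, -1.06084, -1.23505, -1.39526, -1.53967, -1.66663, -1.7747, -1.86267, -1.92954, -1.97454, -1.99717] (distinct, 5 d.p.).
Lovász (edge-transitive): ϑ = −59·(-2*cos(pi/59))/((2)−(-2*cos(pi/59))) = 59*cos(pi/59)/(cos(pi/59) + 1).
≈ 29.47907994 (to 8 d.p.).
Sandwich: α(G)=29 ≤ ϑ(G)=59*cos(pi/59)/(cos(pi/59) + 1) ≤ χ(Ḡ)=30 (both strict).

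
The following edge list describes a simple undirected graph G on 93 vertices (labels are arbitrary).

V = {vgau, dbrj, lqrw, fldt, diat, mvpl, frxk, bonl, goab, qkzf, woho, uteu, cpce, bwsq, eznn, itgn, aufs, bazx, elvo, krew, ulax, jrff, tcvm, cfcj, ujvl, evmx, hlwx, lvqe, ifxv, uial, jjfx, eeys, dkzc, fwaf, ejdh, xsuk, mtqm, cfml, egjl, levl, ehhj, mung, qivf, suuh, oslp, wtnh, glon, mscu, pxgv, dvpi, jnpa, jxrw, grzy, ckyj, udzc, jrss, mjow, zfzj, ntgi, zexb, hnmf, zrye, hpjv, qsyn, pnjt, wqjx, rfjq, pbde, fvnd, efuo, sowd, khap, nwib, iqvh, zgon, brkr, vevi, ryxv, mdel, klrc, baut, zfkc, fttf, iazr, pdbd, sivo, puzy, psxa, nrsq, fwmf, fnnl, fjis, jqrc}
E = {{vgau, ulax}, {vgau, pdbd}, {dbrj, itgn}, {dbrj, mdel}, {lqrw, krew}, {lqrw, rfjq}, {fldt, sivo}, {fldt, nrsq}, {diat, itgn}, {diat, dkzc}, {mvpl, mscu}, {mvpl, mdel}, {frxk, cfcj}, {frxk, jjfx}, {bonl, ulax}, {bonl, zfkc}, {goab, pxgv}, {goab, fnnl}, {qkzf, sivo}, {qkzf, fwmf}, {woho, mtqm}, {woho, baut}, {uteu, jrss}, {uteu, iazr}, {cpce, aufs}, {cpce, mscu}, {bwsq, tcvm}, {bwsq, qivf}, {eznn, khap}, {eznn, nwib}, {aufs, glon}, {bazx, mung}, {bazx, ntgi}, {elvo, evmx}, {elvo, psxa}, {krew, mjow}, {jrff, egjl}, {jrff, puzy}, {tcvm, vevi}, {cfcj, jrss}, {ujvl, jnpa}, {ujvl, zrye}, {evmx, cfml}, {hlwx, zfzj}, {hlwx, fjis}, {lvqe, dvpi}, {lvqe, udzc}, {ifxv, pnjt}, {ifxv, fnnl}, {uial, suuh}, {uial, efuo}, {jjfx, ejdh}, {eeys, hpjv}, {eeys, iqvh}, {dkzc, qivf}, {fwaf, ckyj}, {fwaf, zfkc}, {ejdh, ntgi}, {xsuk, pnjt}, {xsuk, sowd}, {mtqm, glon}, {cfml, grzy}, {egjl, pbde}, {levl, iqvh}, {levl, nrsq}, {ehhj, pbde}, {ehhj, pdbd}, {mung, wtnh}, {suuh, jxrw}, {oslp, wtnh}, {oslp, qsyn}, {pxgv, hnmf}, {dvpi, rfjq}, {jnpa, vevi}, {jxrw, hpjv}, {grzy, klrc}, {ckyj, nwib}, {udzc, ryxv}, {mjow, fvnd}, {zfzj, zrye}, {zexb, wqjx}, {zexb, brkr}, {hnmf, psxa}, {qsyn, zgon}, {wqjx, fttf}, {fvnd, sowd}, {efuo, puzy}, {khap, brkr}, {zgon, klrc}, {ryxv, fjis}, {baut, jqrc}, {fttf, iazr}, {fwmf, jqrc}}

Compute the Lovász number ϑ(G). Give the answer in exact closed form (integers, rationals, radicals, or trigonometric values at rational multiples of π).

93*cos(pi/93)/(cos(pi/93) + 1)

Vertex fttf has 2 neighbors: wqjx, iazr.
Vertex bonl has 2 neighbors: ulax, zfkc.
Vertex qivf has 2 neighbors: bwsq, dkzc.
deg(ryxv) = 2; N(ryxv) = {udzc, fjis}.
G on 93 vertices is 2-regular; this is C_{93}, the 93-cycle.
Distinct eigenvalues (to 6 d.p.): [2.0, 1.995437, 1.98177, 1.95906, 1.927411, 1.886968, 1.837916, 1.780477, 1.714914, 1.641527, 1.56065, 1.472651, 1.377934, 1.276929, 1.170098, 1.057928, 0.940931, 0.819641, 0.694611, 0.566411, 0.435627, 0.302856, 0.168702, 0.033779, -0.101298, -0.235913, -0.369452, -0.501305, -0.630871, -0.757558, -0.880788, -1.0, -1.114649, -1.224212, -1.328189, -1.426106, -1.517516, -1.602002, -1.679179, -1.748693, -1.810229, -1.863505, -1.908279, -1.944345, -1.97154, -1.989739, -1.998859].
λ_max=2, λ_min=-2*cos(pi/93); ϑ = −93·λ_min/(λ_max−λ_min) = 93*cos(pi/93)/(cos(pi/93) + 1).
Numerically 46.48673188.
α=46, χ(Ḡ)=47; ϑ=93*cos(pi/93)/(cos(pi/93) + 1) lies between (both strict).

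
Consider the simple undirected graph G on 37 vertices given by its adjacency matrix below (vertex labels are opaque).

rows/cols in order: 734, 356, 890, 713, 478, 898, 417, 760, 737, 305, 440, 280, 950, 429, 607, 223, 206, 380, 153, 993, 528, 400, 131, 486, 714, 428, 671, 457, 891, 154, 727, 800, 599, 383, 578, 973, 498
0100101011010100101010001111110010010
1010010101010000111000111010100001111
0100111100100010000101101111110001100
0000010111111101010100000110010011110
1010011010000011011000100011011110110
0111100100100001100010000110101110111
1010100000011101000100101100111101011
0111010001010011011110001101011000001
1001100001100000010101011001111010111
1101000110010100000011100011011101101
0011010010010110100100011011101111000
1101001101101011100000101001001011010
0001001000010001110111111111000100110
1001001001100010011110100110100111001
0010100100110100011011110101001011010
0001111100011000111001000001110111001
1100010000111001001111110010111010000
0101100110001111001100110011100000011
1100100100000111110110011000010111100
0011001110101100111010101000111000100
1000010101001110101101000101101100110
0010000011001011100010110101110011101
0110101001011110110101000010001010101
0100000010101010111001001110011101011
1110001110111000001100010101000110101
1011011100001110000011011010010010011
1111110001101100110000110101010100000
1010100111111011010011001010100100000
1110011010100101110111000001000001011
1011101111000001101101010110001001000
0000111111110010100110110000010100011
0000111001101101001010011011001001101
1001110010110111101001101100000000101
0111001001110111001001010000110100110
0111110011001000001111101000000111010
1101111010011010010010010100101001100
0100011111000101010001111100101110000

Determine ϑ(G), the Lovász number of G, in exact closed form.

N(737) = {734, 713, 478, 305, 440, 380, 993, 400, 486, 714, 457, 891, 154, 727, 599, 578, 973, 498}, |N(737)| = 18.
N(383) = {356, 890, 713, 417, 305, 440, 280, 429, 607, 223, 153, 400, 486, 891, 154, 800, 578, 973}, |N(383)| = 18.
N(478) = {734, 890, 898, 417, 737, 607, 223, 380, 153, 131, 671, 457, 154, 727, 800, 599, 578, 973}, |N(478)| = 18.
N(800) = {478, 898, 417, 305, 440, 950, 429, 223, 153, 528, 486, 714, 671, 457, 727, 383, 578, 498}, |N(800)| = 18.
Regular of degree 18 on 37 vertices: strongly regular (37,18,8,9).
Distinct eigenvalues (to 6 d.p.): [18.0, 2.541381, -3.541381].
−37·(-sqrt(37)/2 - 1/2) / ((18)−(-sqrt(37)/2 - 1/2)) = sqrt(37) = ϑ(G).
≈ 6.08276253 (to 8 d.p.).

sqrt(37)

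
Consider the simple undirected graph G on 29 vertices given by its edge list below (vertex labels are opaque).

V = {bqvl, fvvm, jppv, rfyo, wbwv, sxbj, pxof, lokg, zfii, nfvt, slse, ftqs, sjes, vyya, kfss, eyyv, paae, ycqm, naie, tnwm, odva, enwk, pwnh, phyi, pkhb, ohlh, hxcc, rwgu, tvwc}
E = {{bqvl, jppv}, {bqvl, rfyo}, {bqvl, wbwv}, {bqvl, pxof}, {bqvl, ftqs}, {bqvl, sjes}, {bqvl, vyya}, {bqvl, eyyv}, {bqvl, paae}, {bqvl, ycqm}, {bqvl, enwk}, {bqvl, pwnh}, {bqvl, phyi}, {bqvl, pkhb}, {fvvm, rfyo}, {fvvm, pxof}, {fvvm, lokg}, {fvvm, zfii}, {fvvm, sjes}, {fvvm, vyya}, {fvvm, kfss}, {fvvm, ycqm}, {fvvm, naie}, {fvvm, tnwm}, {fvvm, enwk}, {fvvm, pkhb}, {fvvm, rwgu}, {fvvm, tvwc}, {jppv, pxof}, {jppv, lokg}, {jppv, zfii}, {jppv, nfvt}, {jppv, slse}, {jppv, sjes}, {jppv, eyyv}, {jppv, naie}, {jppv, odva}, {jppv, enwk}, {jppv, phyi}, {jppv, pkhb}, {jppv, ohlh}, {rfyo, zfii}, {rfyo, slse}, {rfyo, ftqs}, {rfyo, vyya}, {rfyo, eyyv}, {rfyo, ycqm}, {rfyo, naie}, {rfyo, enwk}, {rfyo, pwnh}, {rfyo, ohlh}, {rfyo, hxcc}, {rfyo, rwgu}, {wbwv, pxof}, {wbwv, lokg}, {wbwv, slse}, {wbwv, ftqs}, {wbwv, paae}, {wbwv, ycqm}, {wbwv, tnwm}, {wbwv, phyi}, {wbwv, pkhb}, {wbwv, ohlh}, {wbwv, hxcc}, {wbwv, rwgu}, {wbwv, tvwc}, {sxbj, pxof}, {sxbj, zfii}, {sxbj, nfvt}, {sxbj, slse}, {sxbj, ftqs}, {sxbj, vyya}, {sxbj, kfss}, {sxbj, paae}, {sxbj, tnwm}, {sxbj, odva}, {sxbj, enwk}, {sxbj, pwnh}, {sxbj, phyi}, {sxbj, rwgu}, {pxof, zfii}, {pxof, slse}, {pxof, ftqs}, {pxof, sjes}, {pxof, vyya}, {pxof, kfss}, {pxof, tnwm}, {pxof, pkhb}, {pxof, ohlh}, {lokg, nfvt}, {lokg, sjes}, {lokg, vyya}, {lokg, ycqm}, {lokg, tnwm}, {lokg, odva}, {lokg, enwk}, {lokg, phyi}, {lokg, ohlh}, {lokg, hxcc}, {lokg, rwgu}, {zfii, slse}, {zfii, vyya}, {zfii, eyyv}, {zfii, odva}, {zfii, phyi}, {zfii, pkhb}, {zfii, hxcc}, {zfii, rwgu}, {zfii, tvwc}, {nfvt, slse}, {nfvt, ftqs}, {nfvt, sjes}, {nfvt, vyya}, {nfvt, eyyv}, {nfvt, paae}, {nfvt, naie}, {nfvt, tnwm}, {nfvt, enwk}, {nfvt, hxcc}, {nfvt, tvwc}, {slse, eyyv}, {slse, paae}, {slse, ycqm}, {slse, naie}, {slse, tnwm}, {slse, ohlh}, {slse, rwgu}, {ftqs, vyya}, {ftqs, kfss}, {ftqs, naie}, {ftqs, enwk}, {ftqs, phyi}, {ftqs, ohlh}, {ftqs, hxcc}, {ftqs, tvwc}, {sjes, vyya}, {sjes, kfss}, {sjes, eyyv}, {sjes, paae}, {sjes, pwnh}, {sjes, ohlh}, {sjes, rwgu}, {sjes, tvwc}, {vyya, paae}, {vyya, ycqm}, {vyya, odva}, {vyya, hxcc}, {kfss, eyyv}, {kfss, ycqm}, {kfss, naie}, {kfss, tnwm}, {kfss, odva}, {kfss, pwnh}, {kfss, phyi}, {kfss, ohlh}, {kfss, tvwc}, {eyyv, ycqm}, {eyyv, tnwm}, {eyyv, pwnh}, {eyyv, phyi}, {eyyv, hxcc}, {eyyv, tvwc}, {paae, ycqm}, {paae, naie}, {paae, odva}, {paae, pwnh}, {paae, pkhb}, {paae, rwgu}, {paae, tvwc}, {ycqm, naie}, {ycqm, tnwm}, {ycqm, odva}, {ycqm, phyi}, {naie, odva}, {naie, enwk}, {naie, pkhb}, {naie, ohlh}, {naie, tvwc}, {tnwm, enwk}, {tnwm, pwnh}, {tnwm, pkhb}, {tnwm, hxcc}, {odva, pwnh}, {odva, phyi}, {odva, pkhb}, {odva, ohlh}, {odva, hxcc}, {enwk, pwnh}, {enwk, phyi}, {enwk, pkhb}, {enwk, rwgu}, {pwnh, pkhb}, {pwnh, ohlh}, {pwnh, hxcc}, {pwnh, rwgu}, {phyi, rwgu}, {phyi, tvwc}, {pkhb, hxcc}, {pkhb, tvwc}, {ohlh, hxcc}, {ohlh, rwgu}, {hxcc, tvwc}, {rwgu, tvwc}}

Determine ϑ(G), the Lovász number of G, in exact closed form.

N(naie) = {fvvm, jppv, rfyo, nfvt, slse, ftqs, kfss, paae, ycqm, odva, enwk, pkhb, ohlh, tvwc}, |N(naie)| = 14.
Vertex tvwc has 14 neighbors: fvvm, wbwv, zfii, nfvt, ftqs, sjes, kfss, eyyv, paae, naie, phyi, pkhb, hxcc, rwgu.
N(enwk) = {bqvl, fvvm, jppv, rfyo, sxbj, lokg, nfvt, ftqs, naie, tnwm, pwnh, phyi, pkhb, rwgu}, |N(enwk)| = 14.
Vertex sxbj has 14 neighbors: pxof, zfii, nfvt, slse, ftqs, vyya, kfss, paae, tnwm, odva, enwk, pwnh, phyi, rwgu.
Regular of degree 14 on 29 vertices: Paley(29): SR with (k,λ,μ)=(14,6,7).
spec(A) ≈ [14.0, 2.192582, -3.192582] (distinct, 6 d.p.).
Lovász: ϑ = −29(-sqrt(29)/2 - 1/2)/(14+-(-sqrt(29)/2 - 1/2)) = sqrt(29).
ϑ(G) ≈ 5.385164807.

sqrt(29)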